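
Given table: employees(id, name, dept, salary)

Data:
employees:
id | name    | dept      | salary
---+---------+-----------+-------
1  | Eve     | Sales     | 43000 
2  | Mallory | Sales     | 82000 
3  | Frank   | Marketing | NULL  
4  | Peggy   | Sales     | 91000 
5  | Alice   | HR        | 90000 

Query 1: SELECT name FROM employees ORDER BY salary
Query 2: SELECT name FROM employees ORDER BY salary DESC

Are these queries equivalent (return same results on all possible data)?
No, not equivalent

Query 1 returns: [('Frank',), ('Eve',), ('Mallory',), ('Alice',), ('Peggy',)]
Query 2 returns: [('Peggy',), ('Alice',), ('Mallory',), ('Eve',), ('Frank',)]

Reason: ASC vs DESC gives opposite ordering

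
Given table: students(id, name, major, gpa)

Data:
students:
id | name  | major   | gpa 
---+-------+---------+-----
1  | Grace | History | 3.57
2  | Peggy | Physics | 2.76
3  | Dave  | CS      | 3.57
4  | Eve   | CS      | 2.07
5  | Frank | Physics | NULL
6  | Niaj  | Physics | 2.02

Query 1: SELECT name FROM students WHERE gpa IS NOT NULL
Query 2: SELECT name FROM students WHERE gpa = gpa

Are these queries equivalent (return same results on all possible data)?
Yes, equivalent

Both queries return: [('Dave',), ('Eve',), ('Grace',), ('Niaj',), ('Peggy',)]

Reason: IS NOT NULL vs self-equality (both exclude NULLs)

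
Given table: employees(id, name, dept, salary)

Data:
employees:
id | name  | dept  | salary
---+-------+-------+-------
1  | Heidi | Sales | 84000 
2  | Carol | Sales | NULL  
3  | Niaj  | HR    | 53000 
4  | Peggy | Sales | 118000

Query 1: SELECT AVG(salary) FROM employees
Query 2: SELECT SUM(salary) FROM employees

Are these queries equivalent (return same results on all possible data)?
No, not equivalent

Query 1 returns: [(85000.0,)]
Query 2 returns: [(255000,)]

Reason: AVG vs SUM give different aggregate values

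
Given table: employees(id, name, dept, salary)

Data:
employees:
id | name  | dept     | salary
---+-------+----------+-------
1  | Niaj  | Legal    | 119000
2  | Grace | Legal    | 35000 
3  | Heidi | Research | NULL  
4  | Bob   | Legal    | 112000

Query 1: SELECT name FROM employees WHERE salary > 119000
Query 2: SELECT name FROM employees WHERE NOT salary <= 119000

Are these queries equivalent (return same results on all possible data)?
Yes, equivalent

Both queries return: []

Reason: Both filter salary > 119000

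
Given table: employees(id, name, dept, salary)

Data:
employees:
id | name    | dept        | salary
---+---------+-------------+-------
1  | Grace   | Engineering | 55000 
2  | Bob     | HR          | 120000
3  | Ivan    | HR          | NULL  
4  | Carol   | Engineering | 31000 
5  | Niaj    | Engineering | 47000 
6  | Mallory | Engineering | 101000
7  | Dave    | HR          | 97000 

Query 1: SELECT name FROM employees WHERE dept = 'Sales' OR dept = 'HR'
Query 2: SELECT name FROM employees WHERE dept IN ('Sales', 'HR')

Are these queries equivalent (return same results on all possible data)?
Yes, equivalent

Both queries return: [('Bob',), ('Dave',), ('Ivan',)]

Reason: OR vs IN are equivalent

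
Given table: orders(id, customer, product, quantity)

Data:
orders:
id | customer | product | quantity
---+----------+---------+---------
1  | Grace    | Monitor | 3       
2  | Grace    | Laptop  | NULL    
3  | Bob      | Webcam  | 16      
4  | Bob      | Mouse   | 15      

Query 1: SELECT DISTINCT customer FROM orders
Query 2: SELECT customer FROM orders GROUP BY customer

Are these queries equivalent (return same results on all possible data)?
Yes, equivalent

Both queries return: [('Bob',), ('Grace',)]

Reason: Both get unique customers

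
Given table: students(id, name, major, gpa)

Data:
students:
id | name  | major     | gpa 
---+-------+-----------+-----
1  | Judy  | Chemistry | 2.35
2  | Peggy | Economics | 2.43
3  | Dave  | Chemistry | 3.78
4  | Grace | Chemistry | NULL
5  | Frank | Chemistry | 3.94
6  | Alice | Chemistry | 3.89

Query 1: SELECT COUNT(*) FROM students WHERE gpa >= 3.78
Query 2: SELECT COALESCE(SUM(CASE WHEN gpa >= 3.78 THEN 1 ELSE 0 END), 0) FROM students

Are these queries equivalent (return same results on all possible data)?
Yes, equivalent

Both queries return: [(3,)]

Reason: COUNT with WHERE vs conditional SUM (COALESCE handles empty-table NULL)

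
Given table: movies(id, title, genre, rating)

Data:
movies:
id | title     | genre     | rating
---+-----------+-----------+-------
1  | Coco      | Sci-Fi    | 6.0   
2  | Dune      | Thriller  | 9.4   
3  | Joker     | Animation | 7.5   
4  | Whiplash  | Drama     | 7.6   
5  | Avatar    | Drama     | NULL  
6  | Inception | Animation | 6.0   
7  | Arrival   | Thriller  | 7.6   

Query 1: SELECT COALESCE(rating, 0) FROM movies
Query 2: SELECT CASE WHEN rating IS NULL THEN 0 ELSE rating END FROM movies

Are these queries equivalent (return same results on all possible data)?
Yes, equivalent

Both queries return: [(0,), (6.0,), (6.0,), (7.5,), (7.6,), (7.6,), (9.4,)]

Reason: COALESCE vs CASE for NULL handling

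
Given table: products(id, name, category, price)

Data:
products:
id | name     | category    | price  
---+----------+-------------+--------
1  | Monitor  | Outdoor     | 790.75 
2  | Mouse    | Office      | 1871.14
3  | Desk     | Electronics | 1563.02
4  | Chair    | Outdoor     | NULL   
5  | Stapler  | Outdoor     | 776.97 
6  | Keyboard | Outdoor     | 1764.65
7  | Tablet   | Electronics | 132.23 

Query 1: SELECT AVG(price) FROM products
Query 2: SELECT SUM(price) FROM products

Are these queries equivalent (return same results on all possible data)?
No, not equivalent

Query 1 returns: [(1149.7933333333333,)]
Query 2 returns: [(6898.76,)]

Reason: AVG vs SUM give different aggregate values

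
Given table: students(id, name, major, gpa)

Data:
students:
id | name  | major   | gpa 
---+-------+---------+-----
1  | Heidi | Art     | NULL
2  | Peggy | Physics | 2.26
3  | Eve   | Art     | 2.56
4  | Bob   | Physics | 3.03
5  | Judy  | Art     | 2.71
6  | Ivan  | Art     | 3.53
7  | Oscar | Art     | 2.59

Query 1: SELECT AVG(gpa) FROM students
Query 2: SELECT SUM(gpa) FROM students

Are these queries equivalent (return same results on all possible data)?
No, not equivalent

Query 1 returns: [(2.78,)]
Query 2 returns: [(16.68,)]

Reason: AVG vs SUM give different aggregate values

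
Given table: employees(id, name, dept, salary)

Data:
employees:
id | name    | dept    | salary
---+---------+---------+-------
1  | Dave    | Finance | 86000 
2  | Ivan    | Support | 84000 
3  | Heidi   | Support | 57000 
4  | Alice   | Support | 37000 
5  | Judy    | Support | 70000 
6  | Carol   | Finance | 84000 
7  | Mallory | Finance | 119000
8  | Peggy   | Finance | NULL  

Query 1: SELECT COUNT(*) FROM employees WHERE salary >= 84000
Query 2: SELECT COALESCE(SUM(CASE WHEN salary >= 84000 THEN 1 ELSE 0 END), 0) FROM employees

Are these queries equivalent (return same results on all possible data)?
Yes, equivalent

Both queries return: [(4,)]

Reason: COUNT with WHERE vs conditional SUM (COALESCE handles empty-table NULL)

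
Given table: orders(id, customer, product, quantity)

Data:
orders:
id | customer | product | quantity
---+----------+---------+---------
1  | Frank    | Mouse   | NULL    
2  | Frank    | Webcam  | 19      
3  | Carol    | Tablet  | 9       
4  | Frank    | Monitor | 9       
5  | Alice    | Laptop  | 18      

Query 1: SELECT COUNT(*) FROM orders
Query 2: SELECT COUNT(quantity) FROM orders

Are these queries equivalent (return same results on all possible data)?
No, not equivalent

Query 1 returns: [(5,)]
Query 2 returns: [(4,)]

Reason: COUNT(*) includes NULLs, COUNT(column) excludes them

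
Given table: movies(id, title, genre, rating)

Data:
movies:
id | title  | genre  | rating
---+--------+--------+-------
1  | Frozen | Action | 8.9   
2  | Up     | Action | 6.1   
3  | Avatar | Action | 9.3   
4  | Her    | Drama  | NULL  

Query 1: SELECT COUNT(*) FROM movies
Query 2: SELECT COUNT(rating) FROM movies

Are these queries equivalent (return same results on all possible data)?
No, not equivalent

Query 1 returns: [(4,)]
Query 2 returns: [(3,)]

Reason: COUNT(*) includes NULLs, COUNT(column) excludes them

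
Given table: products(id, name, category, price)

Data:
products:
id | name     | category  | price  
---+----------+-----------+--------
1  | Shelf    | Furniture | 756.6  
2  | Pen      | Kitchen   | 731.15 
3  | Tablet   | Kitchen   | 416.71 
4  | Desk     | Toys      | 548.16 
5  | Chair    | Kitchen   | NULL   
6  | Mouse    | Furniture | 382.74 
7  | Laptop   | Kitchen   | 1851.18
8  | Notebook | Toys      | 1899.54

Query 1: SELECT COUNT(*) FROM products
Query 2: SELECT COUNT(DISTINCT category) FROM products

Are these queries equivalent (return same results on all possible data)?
No, not equivalent

Query 1 returns: [(8,)]
Query 2 returns: [(3,)]

Reason: COUNT(*) counts rows, COUNT(DISTINCT category) counts unique categorys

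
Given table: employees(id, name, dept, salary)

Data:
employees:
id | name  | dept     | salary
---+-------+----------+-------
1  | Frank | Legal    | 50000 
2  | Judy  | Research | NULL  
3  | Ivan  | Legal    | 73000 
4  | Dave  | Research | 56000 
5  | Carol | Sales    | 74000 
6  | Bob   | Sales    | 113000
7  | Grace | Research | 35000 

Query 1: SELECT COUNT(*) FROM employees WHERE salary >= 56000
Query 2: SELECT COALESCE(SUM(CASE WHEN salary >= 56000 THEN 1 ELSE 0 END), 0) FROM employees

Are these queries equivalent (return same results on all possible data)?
Yes, equivalent

Both queries return: [(4,)]

Reason: COUNT with WHERE vs conditional SUM (COALESCE handles empty-table NULL)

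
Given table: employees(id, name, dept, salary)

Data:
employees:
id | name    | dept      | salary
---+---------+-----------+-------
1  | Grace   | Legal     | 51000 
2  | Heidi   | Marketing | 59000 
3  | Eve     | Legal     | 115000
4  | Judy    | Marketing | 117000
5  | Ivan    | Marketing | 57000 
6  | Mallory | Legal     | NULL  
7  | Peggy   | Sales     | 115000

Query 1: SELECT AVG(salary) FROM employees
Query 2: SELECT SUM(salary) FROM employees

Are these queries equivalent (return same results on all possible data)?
No, not equivalent

Query 1 returns: [(85666.66666666667,)]
Query 2 returns: [(514000,)]

Reason: AVG vs SUM give different aggregate values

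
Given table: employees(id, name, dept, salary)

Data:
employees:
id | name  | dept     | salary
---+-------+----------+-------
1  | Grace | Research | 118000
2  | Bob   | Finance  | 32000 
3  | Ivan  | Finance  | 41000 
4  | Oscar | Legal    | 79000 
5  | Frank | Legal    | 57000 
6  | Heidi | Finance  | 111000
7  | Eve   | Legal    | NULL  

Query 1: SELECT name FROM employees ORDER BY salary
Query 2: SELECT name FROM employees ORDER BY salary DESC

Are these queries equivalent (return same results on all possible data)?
No, not equivalent

Query 1 returns: [('Eve',), ('Bob',), ('Ivan',), ('Frank',), ('Oscar',), ('Heidi',), ('Grace',)]
Query 2 returns: [('Grace',), ('Heidi',), ('Oscar',), ('Frank',), ('Ivan',), ('Bob',), ('Eve',)]

Reason: ASC vs DESC gives opposite ordering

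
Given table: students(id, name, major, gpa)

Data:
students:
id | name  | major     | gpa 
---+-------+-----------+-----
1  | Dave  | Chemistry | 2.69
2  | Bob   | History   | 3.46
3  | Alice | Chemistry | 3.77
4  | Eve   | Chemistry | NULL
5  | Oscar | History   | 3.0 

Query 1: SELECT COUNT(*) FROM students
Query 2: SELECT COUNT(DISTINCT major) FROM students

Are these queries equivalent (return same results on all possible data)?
No, not equivalent

Query 1 returns: [(5,)]
Query 2 returns: [(2,)]

Reason: COUNT(*) counts rows, COUNT(DISTINCT major) counts unique majors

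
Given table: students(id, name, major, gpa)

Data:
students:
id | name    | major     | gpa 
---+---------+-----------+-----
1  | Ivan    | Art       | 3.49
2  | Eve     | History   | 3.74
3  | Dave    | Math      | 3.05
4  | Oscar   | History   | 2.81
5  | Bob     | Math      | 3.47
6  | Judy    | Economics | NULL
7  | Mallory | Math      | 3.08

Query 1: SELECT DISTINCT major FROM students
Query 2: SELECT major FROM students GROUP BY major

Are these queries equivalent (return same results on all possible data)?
Yes, equivalent

Both queries return: [('Art',), ('Economics',), ('History',), ('Math',)]

Reason: Both get unique majors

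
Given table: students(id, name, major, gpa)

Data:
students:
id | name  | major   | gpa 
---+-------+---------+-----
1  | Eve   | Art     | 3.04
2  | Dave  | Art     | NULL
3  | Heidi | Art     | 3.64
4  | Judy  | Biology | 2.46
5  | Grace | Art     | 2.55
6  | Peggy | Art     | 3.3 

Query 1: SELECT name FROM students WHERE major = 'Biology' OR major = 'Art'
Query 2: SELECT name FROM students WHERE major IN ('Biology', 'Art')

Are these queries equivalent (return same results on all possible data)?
Yes, equivalent

Both queries return: [('Dave',), ('Eve',), ('Grace',), ('Heidi',), ('Judy',), ('Peggy',)]

Reason: OR vs IN are equivalent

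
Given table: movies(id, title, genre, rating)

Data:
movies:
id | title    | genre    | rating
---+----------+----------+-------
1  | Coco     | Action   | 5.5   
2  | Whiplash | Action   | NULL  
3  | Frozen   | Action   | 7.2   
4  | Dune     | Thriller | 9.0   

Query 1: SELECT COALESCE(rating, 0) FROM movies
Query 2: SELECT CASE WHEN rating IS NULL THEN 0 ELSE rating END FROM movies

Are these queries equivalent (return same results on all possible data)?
Yes, equivalent

Both queries return: [(0,), (5.5,), (7.2,), (9.0,)]

Reason: COALESCE vs CASE for NULL handling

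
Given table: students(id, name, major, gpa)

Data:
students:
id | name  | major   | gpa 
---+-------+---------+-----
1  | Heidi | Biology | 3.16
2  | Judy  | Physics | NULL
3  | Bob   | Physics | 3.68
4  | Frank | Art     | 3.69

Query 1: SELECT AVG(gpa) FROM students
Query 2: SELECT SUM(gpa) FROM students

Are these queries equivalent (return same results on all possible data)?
No, not equivalent

Query 1 returns: [(3.5100000000000002,)]
Query 2 returns: [(10.530000000000001,)]

Reason: AVG vs SUM give different aggregate values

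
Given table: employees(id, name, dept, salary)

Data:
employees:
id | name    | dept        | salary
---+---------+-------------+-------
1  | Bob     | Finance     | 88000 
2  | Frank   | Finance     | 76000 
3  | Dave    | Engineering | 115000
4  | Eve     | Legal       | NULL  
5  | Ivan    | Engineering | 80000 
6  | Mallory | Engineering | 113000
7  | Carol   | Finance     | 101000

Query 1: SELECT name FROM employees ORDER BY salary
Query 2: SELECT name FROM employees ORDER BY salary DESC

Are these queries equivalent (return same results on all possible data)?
No, not equivalent

Query 1 returns: [('Eve',), ('Frank',), ('Ivan',), ('Bob',), ('Carol',), ('Mallory',), ('Dave',)]
Query 2 returns: [('Dave',), ('Mallory',), ('Carol',), ('Bob',), ('Ivan',), ('Frank',), ('Eve',)]

Reason: ASC vs DESC gives opposite ordering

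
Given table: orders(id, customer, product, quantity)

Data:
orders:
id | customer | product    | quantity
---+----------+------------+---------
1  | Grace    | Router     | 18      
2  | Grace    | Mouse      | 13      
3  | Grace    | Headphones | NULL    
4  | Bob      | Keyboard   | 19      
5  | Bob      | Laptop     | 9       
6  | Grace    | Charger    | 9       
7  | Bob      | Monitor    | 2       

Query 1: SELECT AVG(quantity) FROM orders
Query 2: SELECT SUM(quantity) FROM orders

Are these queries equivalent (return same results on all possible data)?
No, not equivalent

Query 1 returns: [(11.666666666666666,)]
Query 2 returns: [(70,)]

Reason: AVG vs SUM give different aggregate values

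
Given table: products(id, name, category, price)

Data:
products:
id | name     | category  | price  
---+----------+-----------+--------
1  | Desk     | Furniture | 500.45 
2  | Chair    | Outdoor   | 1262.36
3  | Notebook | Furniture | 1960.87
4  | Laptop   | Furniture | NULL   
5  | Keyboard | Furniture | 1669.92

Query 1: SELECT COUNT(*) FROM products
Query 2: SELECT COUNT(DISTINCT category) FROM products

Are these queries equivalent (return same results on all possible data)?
No, not equivalent

Query 1 returns: [(5,)]
Query 2 returns: [(2,)]

Reason: COUNT(*) counts rows, COUNT(DISTINCT category) counts unique categorys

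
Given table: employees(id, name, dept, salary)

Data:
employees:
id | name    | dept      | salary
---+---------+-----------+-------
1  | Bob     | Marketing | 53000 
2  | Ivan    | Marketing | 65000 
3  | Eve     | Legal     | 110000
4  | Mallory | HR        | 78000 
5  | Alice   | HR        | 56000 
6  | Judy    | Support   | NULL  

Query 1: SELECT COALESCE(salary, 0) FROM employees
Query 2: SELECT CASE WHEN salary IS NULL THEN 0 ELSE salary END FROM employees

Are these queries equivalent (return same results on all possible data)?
Yes, equivalent

Both queries return: [(0,), (53000,), (56000,), (65000,), (78000,), (110000,)]

Reason: COALESCE vs CASE for NULL handling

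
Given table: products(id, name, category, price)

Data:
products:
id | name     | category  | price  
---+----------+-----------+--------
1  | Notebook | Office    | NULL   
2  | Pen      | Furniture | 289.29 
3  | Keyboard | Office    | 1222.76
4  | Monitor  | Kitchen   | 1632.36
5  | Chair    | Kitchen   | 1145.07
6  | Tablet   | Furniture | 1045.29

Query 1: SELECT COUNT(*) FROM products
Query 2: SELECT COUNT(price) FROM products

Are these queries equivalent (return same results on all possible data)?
No, not equivalent

Query 1 returns: [(6,)]
Query 2 returns: [(5,)]

Reason: COUNT(*) includes NULLs, COUNT(column) excludes them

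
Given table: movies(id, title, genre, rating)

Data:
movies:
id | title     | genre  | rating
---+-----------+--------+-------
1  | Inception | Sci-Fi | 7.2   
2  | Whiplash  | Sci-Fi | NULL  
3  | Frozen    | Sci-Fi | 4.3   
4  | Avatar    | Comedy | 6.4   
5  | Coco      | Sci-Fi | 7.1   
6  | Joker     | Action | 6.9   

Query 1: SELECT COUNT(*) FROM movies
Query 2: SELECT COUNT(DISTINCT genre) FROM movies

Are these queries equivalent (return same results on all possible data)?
No, not equivalent

Query 1 returns: [(6,)]
Query 2 returns: [(3,)]

Reason: COUNT(*) counts rows, COUNT(DISTINCT genre) counts unique genres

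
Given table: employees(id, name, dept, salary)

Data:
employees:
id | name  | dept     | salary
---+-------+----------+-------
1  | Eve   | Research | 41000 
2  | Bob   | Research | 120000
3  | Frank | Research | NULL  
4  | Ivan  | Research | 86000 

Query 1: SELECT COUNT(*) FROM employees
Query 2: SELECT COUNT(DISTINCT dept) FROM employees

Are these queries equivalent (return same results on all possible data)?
No, not equivalent

Query 1 returns: [(4,)]
Query 2 returns: [(1,)]

Reason: COUNT(*) counts rows, COUNT(DISTINCT dept) counts unique depts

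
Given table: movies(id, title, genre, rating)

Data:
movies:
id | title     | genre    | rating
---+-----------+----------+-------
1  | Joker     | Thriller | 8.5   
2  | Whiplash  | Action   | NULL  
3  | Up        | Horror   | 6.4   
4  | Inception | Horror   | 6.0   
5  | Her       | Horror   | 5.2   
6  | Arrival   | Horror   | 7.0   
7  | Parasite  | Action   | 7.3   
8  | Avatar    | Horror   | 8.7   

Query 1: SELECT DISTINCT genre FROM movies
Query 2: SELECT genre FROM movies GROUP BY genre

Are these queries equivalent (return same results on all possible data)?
Yes, equivalent

Both queries return: [('Action',), ('Horror',), ('Thriller',)]

Reason: Both get unique genres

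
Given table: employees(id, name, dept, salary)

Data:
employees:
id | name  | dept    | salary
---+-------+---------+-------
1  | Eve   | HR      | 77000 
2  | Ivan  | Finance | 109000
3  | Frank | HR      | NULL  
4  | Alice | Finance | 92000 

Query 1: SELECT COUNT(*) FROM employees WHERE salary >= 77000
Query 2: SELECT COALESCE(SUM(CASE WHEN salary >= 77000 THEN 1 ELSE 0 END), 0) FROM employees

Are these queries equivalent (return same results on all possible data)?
Yes, equivalent

Both queries return: [(3,)]

Reason: COUNT with WHERE vs conditional SUM (COALESCE handles empty-table NULL)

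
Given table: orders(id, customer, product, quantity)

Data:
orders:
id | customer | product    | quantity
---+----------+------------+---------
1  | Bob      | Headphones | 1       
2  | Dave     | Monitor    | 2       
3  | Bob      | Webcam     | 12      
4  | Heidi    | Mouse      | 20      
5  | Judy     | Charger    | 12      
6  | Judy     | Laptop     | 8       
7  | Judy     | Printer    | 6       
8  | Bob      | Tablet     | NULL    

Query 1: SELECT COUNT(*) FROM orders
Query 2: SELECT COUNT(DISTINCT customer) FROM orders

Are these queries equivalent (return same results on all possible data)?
No, not equivalent

Query 1 returns: [(8,)]
Query 2 returns: [(4,)]

Reason: COUNT(*) counts rows, COUNT(DISTINCT customer) counts unique customers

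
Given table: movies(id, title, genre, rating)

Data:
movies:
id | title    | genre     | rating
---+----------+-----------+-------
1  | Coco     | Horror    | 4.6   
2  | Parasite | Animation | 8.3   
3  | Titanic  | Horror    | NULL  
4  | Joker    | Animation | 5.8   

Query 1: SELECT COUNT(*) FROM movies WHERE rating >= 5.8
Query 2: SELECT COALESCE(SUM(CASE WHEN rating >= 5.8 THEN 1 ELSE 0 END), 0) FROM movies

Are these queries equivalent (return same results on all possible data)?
Yes, equivalent

Both queries return: [(2,)]

Reason: COUNT with WHERE vs conditional SUM (COALESCE handles empty-table NULL)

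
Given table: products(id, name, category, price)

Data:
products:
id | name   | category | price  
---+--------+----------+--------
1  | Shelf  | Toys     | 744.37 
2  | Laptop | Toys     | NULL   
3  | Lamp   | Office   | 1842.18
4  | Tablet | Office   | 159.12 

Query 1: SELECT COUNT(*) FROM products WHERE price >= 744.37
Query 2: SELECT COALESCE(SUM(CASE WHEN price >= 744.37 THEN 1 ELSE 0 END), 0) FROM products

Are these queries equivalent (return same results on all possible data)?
Yes, equivalent

Both queries return: [(2,)]

Reason: COUNT with WHERE vs conditional SUM (COALESCE handles empty-table NULL)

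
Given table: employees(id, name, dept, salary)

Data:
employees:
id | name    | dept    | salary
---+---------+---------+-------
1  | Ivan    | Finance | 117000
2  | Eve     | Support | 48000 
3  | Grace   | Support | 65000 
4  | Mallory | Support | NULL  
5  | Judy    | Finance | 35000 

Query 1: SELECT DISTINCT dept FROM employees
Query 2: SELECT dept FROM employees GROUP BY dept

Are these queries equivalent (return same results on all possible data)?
Yes, equivalent

Both queries return: [('Finance',), ('Support',)]

Reason: Both get unique depts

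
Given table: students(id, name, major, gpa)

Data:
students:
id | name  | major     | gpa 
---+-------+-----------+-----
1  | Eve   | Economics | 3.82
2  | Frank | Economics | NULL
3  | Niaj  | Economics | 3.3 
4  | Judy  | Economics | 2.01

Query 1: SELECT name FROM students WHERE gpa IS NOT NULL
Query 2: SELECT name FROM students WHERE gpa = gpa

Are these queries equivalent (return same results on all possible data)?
Yes, equivalent

Both queries return: [('Eve',), ('Judy',), ('Niaj',)]

Reason: IS NOT NULL vs self-equality (both exclude NULLs)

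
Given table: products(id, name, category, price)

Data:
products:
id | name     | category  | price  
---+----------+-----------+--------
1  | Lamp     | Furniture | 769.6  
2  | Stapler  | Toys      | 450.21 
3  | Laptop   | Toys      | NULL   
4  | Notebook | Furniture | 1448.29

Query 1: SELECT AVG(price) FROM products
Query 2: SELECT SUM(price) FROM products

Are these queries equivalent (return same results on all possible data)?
No, not equivalent

Query 1 returns: [(889.3666666666667,)]
Query 2 returns: [(2668.1,)]

Reason: AVG vs SUM give different aggregate values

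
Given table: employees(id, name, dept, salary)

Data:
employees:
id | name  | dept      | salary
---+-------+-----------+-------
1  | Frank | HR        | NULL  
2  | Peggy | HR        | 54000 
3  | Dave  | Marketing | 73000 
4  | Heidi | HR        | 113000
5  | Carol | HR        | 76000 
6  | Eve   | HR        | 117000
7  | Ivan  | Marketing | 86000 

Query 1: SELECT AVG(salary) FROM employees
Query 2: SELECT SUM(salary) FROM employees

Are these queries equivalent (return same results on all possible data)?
No, not equivalent

Query 1 returns: [(86500.0,)]
Query 2 returns: [(519000,)]

Reason: AVG vs SUM give different aggregate values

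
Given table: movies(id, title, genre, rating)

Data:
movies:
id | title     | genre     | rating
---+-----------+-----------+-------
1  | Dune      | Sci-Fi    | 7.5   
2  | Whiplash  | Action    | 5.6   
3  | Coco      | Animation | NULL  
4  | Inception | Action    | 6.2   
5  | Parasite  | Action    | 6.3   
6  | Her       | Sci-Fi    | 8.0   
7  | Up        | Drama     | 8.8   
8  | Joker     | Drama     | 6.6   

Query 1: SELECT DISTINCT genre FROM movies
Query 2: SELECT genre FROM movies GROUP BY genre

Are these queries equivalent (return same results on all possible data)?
Yes, equivalent

Both queries return: [('Action',), ('Animation',), ('Drama',), ('Sci-Fi',)]

Reason: Both get unique genres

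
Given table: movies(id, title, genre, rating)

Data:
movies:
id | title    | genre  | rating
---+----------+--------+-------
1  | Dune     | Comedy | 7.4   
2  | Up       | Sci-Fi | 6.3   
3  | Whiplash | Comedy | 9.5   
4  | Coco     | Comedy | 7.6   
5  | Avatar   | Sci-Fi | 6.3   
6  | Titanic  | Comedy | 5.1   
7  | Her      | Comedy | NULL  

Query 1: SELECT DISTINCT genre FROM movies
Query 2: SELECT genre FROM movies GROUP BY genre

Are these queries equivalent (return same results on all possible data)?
Yes, equivalent

Both queries return: [('Comedy',), ('Sci-Fi',)]

Reason: Both get unique genres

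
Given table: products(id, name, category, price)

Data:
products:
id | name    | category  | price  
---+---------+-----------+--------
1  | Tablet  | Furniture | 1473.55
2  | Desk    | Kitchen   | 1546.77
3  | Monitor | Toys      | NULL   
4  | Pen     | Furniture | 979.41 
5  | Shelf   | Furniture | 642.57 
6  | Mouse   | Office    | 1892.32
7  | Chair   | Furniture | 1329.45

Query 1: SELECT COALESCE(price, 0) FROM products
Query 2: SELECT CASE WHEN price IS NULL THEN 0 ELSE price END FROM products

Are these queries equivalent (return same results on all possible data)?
Yes, equivalent

Both queries return: [(0,), (642.57,), (979.41,), (1329.45,), (1473.55,), (1546.77,), (1892.32,)]

Reason: COALESCE vs CASE for NULL handling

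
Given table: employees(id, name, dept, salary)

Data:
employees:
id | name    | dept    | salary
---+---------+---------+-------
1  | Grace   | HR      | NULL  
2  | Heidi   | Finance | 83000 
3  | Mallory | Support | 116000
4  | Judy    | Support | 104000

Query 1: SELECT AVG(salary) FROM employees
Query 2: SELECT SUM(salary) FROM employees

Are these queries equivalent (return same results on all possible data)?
No, not equivalent

Query 1 returns: [(101000.0,)]
Query 2 returns: [(303000,)]

Reason: AVG vs SUM give different aggregate values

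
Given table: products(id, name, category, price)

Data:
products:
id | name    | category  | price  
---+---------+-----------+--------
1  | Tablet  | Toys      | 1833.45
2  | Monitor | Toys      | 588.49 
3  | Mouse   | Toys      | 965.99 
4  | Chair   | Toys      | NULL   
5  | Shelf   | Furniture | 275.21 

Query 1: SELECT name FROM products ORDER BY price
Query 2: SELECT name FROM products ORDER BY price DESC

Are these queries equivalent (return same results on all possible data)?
No, not equivalent

Query 1 returns: [('Chair',), ('Shelf',), ('Monitor',), ('Mouse',), ('Tablet',)]
Query 2 returns: [('Tablet',), ('Mouse',), ('Monitor',), ('Shelf',), ('Chair',)]

Reason: ASC vs DESC gives opposite ordering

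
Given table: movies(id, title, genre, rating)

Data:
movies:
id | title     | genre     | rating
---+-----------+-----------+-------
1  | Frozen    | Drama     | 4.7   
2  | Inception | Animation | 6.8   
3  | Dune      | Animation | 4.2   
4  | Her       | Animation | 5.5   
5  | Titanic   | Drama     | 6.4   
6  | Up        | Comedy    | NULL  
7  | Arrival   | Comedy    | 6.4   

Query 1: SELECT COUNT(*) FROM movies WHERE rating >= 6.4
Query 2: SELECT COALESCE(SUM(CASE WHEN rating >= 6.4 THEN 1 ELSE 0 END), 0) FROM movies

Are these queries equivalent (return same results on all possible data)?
Yes, equivalent

Both queries return: [(3,)]

Reason: COUNT with WHERE vs conditional SUM (COALESCE handles empty-table NULL)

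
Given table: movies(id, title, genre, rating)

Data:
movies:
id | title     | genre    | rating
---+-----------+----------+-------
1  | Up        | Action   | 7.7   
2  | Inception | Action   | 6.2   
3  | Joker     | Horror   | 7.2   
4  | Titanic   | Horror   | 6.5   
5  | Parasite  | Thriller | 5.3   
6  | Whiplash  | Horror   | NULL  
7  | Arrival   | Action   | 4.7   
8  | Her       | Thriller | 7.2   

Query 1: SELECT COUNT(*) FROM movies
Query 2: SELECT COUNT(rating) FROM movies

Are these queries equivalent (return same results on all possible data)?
No, not equivalent

Query 1 returns: [(8,)]
Query 2 returns: [(7,)]

Reason: COUNT(*) includes NULLs, COUNT(column) excludes them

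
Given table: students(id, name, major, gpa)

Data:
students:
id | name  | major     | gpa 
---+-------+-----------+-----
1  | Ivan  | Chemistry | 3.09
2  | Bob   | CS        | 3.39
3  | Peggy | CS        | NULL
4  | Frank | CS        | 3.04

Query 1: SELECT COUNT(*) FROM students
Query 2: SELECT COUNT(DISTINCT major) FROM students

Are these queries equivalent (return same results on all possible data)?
No, not equivalent

Query 1 returns: [(4,)]
Query 2 returns: [(2,)]

Reason: COUNT(*) counts rows, COUNT(DISTINCT major) counts unique majors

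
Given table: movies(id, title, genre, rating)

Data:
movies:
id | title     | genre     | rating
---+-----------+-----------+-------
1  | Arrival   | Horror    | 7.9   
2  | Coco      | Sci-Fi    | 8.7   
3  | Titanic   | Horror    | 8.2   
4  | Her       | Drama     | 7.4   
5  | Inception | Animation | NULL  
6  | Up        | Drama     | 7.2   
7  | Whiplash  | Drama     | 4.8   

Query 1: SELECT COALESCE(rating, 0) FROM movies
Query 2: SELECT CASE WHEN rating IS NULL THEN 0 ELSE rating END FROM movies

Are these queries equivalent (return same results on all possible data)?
Yes, equivalent

Both queries return: [(0,), (4.8,), (7.2,), (7.4,), (7.9,), (8.2,), (8.7,)]

Reason: COALESCE vs CASE for NULL handling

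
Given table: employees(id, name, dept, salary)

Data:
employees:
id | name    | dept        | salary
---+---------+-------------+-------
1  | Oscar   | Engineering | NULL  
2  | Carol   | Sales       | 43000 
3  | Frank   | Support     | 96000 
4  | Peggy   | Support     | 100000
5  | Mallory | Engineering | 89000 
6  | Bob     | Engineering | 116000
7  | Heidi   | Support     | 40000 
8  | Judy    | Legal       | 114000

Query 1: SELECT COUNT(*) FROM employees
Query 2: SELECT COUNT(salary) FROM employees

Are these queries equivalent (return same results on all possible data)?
No, not equivalent

Query 1 returns: [(8,)]
Query 2 returns: [(7,)]

Reason: COUNT(*) includes NULLs, COUNT(column) excludes them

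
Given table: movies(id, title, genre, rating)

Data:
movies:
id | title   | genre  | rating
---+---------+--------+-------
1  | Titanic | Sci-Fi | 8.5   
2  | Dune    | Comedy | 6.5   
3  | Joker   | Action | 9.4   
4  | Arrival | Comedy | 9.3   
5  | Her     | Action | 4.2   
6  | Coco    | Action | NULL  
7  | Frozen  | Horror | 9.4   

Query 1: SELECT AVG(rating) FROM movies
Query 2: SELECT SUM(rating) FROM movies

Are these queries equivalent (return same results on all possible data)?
No, not equivalent

Query 1 returns: [(7.883333333333334,)]
Query 2 returns: [(47.300000000000004,)]

Reason: AVG vs SUM give different aggregate values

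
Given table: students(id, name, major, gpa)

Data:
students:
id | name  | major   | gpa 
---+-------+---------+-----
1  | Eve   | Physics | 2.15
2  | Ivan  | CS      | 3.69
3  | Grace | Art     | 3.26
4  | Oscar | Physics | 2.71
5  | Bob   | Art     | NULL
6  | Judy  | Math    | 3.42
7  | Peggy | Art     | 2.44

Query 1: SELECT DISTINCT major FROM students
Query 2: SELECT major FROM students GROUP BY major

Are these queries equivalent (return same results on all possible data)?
Yes, equivalent

Both queries return: [('Art',), ('CS',), ('Math',), ('Physics',)]

Reason: Both get unique majors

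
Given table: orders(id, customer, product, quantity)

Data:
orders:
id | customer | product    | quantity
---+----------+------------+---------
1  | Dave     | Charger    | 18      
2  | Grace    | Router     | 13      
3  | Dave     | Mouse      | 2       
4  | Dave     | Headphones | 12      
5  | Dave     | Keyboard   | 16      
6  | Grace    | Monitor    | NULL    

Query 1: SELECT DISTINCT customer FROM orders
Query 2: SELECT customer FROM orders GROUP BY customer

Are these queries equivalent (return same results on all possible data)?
Yes, equivalent

Both queries return: [('Dave',), ('Grace',)]

Reason: Both get unique customers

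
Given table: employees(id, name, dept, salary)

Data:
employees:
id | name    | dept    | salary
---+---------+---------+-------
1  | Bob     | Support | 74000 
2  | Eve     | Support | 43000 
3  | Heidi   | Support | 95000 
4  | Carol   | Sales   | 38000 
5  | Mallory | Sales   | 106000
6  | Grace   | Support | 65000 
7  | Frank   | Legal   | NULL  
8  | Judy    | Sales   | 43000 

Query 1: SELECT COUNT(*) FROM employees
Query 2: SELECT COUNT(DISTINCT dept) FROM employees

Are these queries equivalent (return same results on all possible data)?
No, not equivalent

Query 1 returns: [(8,)]
Query 2 returns: [(3,)]

Reason: COUNT(*) counts rows, COUNT(DISTINCT dept) counts unique depts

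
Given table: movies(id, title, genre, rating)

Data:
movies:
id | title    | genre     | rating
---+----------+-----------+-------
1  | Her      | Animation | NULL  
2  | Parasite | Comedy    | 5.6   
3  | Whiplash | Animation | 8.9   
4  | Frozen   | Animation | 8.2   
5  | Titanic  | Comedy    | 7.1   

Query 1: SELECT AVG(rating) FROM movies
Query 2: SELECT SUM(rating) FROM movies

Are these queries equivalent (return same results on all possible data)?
No, not equivalent

Query 1 returns: [(7.449999999999999,)]
Query 2 returns: [(29.799999999999997,)]

Reason: AVG vs SUM give different aggregate values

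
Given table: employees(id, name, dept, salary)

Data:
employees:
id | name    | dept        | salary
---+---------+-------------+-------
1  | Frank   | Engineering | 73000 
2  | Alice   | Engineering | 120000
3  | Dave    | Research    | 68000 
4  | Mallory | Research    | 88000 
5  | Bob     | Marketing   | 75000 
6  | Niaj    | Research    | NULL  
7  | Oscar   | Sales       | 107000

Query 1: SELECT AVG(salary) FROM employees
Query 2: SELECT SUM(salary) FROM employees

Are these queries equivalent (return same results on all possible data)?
No, not equivalent

Query 1 returns: [(88500.0,)]
Query 2 returns: [(531000,)]

Reason: AVG vs SUM give different aggregate values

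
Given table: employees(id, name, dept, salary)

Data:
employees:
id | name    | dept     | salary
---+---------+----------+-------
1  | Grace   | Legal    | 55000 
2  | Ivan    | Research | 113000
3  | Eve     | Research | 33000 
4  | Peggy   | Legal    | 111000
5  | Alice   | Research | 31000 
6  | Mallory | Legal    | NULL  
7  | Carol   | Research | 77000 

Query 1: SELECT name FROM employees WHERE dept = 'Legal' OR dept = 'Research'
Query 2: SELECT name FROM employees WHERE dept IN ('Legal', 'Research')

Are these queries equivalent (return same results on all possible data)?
Yes, equivalent

Both queries return: [('Alice',), ('Carol',), ('Eve',), ('Grace',), ('Ivan',), ('Mallory',), ('Peggy',)]

Reason: OR vs IN are equivalent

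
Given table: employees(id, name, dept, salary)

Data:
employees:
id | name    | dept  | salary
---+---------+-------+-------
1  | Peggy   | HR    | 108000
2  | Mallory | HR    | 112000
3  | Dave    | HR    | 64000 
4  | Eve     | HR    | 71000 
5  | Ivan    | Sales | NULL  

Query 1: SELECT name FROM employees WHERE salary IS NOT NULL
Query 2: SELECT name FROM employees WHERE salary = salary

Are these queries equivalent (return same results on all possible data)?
Yes, equivalent

Both queries return: [('Dave',), ('Eve',), ('Mallory',), ('Peggy',)]

Reason: IS NOT NULL vs self-equality (both exclude NULLs)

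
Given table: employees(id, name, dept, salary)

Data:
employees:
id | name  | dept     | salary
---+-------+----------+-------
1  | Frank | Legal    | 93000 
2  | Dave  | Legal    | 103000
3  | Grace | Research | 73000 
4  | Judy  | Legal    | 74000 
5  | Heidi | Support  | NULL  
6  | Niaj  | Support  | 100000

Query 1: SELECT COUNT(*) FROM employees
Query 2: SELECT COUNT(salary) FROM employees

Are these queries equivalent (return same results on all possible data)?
No, not equivalent

Query 1 returns: [(6,)]
Query 2 returns: [(5,)]

Reason: COUNT(*) includes NULLs, COUNT(column) excludes them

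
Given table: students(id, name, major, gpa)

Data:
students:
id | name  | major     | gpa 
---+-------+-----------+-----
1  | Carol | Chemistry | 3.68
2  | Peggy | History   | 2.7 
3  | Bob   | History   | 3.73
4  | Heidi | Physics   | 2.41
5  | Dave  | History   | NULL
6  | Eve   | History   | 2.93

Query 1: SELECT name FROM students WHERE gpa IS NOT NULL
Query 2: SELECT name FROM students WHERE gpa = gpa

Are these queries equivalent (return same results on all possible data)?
Yes, equivalent

Both queries return: [('Bob',), ('Carol',), ('Eve',), ('Heidi',), ('Peggy',)]

Reason: IS NOT NULL vs self-equality (both exclude NULLs)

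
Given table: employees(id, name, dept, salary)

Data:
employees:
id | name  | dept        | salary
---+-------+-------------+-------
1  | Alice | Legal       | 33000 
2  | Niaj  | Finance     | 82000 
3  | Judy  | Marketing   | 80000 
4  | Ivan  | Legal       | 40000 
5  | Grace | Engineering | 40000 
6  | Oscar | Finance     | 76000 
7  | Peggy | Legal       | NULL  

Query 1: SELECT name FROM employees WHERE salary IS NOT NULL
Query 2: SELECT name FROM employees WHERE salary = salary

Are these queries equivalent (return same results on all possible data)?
Yes, equivalent

Both queries return: [('Alice',), ('Grace',), ('Ivan',), ('Judy',), ('Niaj',), ('Oscar',)]

Reason: IS NOT NULL vs self-equality (both exclude NULLs)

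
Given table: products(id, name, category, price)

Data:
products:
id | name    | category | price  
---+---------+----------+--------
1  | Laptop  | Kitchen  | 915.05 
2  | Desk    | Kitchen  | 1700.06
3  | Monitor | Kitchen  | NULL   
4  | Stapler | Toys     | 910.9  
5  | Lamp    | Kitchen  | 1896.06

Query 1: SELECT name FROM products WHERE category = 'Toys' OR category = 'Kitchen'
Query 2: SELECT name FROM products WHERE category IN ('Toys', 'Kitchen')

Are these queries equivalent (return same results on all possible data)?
Yes, equivalent

Both queries return: [('Desk',), ('Lamp',), ('Laptop',), ('Monitor',), ('Stapler',)]

Reason: OR vs IN are equivalent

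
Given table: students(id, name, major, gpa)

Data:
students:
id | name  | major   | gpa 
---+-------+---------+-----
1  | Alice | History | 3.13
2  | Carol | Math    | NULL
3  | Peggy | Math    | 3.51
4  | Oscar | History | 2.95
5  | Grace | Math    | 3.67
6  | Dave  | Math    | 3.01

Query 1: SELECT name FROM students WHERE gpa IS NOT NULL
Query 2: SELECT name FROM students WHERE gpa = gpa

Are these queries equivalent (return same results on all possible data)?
Yes, equivalent

Both queries return: [('Alice',), ('Dave',), ('Grace',), ('Oscar',), ('Peggy',)]

Reason: IS NOT NULL vs self-equality (both exclude NULLs)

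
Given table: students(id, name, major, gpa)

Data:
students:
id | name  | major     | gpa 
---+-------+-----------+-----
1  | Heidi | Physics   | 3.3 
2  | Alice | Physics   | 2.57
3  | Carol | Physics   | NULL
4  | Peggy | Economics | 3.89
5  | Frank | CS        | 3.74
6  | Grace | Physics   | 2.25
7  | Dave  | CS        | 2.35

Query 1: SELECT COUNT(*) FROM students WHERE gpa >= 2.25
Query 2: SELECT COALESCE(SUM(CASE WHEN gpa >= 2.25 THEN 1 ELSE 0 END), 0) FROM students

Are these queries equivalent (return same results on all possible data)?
Yes, equivalent

Both queries return: [(6,)]

Reason: COUNT with WHERE vs conditional SUM (COALESCE handles empty-table NULL)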